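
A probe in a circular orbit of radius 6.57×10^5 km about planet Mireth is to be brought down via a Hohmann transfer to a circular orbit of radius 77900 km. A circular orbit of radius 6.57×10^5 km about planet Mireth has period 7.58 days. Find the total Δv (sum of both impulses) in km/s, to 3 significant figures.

From Kepler's third law T² = 4π²r³/μ at r = 6.57×10^5 km, T = 7.58 days = 7.58 × 86400 s = 6.54912×10^5 s: μ = 4π²r³/T² = 2.61030×10^7 km³/s².
The Hohmann ellipse has a_t = (r₁ + r₂)/2 = 3.6745×10^5 km.
Circular speed at r₁: v₁ = √(μ/r₁) = √(2.61030×10^7/6.570×10^5) = 6.303 km/s.
Transfer-orbit speed at r₁ (vis-viva equation): v_a = √[μ(2/r₁ − 1/a_t)] = 2.902 km/s.
First burn Δv₁ = |v_a − v₁| = 3.401 km/s.
Circular speed at r₂: v₂ = √(μ/r₂) = 18.305 km/s.
Transfer-orbit speed at r₂: v_p = √[μ(2/r₂ − 1/a_t)] = 24.477 km/s.
Second burn Δv₂ = |v₂ − v_p| = 6.172 km/s.
Δv = Δv₁ + Δv₂ = 3.401 + 6.172 = 9.573 km/s.

Δv = 9.57 km/s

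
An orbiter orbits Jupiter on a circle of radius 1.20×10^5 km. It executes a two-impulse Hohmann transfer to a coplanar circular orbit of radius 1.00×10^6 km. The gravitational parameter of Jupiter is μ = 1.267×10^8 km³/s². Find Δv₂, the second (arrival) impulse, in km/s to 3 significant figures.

Δv₂ = 6.05 km/s

The Hohmann ellipse has a_t = (r₁ + r₂)/2 = 5.600×10^5 km.
Circular speed at r = 1.000×10^6 km: v_c = √(μ/r) = 11.2561 km/s.
Transfer-orbit speed at the same r (vis-viva, a = a_t): v_t = √[μ(2/r − 1/a_t)] = 5.21057 km/s.
Δv₂ = |v_t − v_c| = |5.21057 − 11.2561| = 6.046 km/s.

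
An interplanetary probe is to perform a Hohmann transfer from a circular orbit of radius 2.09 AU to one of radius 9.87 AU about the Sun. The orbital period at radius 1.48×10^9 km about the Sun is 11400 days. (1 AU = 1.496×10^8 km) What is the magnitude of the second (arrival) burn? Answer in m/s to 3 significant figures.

From Kepler's third law T² = 4π²r³/μ at r = 1.48×10^9 km, T = 11400 days = 11400 × 86400 s = 9.8496×10^8 s: μ = 4π²r³/T² = 1.31919×10^11 km³/s².
In km: r₁ = 2.09 × 1.496×10^8 = 3.12664×10^8 km; r₂ = 9.87 × 1.496×10^8 = 1.476552×10^9 km.
The Hohmann ellipse has a_t = (r₁ + r₂)/2 = 8.94608×10^8 km.
Circular speed at r = 1.476552×10^9 km: v_c = √(μ/r) = 9.452 km/s.
Vis-viva on the transfer ellipse at r = 1.476552×10^9 km gives v_t = √[μ(2/r − 1/a_t)] = 5.588 km/s.
Δv₂ = |v_t − v_c| = |5.588 − 9.452| = 3.864 km/s.

Δv₂ = 3860 m/s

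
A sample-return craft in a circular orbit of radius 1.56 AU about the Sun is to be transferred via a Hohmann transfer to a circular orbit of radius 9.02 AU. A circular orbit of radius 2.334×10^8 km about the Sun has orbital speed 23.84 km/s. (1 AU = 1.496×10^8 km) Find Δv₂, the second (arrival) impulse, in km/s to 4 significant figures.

Δv₂ = 4.531 km/s

From the circular-orbit relation v² = μ/r at r = 2.334×10^8 km: μ = v²r = (23.84)² × 2.334×10^8 = 1.32652×10^11 km³/s².
In km: r₁ = 1.56 × 1.496×10^8 = 2.33376×10^8 km; r₂ = 9.02 × 1.496×10^8 = 1.349392×10^9 km.
The Hohmann ellipse has a_t = (r₁ + r₂)/2 = 7.91384×10^8 km.
On the circular orbit at r = 1.349392×10^9 km, v_c = √(μ/r) = 9.915 km/s.
Transfer-orbit speed at the same r (vis-viva, a = a_t): v_t = √[μ(2/r − 1/a_t)] = 5.384 km/s.
Δv₂ = |v_t − v_c| = |5.384 − 9.915| = 4.531 km/s.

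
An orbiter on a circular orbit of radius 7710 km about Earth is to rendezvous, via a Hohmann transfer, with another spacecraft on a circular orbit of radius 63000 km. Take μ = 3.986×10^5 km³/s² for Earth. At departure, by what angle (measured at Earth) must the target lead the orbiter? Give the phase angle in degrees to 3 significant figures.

φ = 104°

Semi-major axis of the transfer orbit: a_t = (7710 + 63000)/2 = 35355 km.
Transfer time t = π√(a_t³/μ) = 33079 s.
Target angular speed ω₂ = √(μ/r₂³) = 3.9926×10^-5 rad/s.
Angle swept by the target during transfer: ω₂·t = 1.3207 rad = 75.67°.
The orbiter traverses 180° on the transfer ellipse, so the target must lead by 180° − 75.67° = 104°.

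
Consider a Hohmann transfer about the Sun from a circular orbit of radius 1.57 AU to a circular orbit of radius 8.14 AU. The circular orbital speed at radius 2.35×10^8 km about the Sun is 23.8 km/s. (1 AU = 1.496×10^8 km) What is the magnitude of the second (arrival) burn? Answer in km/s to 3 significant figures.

Δv₂ = 4.51 km/s

From the circular-orbit relation v² = μ/r at r = 2.35×10^8 km: μ = v²r = (23.8)² × 2.35×10^8 = 1.33113×10^11 km³/s².
In km: r₁ = 1.57 × 1.496×10^8 = 2.34872×10^8 km; r₂ = 8.14 × 1.496×10^8 = 1.217744×10^9 km.
The Hohmann ellipse has a_t = (r₁ + r₂)/2 = 7.26308×10^8 km.
Circular speed at r = 1.217744×10^9 km: v_c = √(μ/r) = 10.4552 km/s.
Transfer-orbit speed at the same r (vis-viva, a = a_t): v_t = √[μ(2/r − 1/a_t)] = 5.94550 km/s.
Δv₂ = |v_t − v_c| = |5.94550 − 10.4552| = 4.510 km/s.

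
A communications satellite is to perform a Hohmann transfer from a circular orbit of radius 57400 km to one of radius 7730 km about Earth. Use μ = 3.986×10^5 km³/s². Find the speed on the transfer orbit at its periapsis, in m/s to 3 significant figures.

Semi-major axis of the transfer orbit: a_t = (57400 + 7730)/2 = 32565 km.
The periapsis of the transfer ellipse is at r = 7730 km.
From the vis-viva equation, v = √[μ(2/r − 1/a_t)] = 9.534 km/s.

v = 9530 m/s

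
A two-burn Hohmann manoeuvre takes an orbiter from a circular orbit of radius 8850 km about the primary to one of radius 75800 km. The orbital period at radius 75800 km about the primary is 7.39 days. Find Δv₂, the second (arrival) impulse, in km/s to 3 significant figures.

From Kepler's third law T² = 4π²r³/μ at r = 75800 km, T = 7.39 days = 7.39 × 86400 s = 6.38496×10^5 s: μ = 4π²r³/T² = 42174.6 km³/s².
Transfer-ellipse semi-major axis a_t = (r₁ + r₂)/2 = (8850 + 75800)/2 = 42325 km.
Circular speed at r = 75800 km: v_c = √(μ/r) = 0.7459 km/s.
Vis-viva on the transfer ellipse at r = 75800 km gives v_t = √[μ(2/r − 1/a_t)] = 0.3411 km/s.
Δv₂ = |v_t − v_c| = |0.3411 − 0.7459| = 0.4048 km/s.

Δv₂ = 0.405 km/s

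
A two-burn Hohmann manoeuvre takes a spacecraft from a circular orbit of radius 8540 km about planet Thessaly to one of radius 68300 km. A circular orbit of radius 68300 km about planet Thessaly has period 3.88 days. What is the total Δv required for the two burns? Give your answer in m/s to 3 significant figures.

From Kepler's third law T² = 4π²r³/μ at r = 68300 km, T = 3.88 days = 3.88 × 86400 s = 3.35232×10^5 s: μ = 4π²r³/T² = 1.11926×10^5 km³/s².
Transfer-ellipse semi-major axis a_t = (r₁ + r₂)/2 = (8540 + 68300)/2 = 38420 km.
Circular speed at r₁: v₁ = √(μ/r₁) = √(1.11926×10^5/8540) = 3.6202 km/s.
On the transfer ellipse at r₁, vis-viva gives v_p = √[μ(2/r₁ − 1/a_t)] = 4.8269 km/s.
First burn Δv₁ = |v_p − v₁| = 1.2067 km/s.
At r₂, v₂ = √(μ/r₂) = 1.28013 km/s.
Transfer-orbit speed at r₂: v_a = √[μ(2/r₂ − 1/a_t)] = 0.603539 km/s.
Second burn Δv₂ = |v₂ − v_a| = 0.67659 km/s.
Δv = Δv₁ + Δv₂ = 1.2067 + 0.67659 = 1.883 km/s.

Δv = 1880 m/s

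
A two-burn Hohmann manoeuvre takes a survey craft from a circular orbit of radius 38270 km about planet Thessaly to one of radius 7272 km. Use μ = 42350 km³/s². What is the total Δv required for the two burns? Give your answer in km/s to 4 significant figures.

Semi-major axis of the transfer orbit: a_t = (38270 + 7272)/2 = 22771 km.
Circular speed at r₁: v₁ = √(μ/r₁) = √(42350/38270) = 1.052 km/s.
On the transfer ellipse at r₁, v² = μ(2/r − 1/a) gives v_a = √[μ(2/r₁ − 1/a_t)] = 0.5945 km/s.
First burn Δv₁ = |v_a − v₁| = 0.4575 km/s.
Circular speed at r₂: v₂ = √(μ/r₂) = 2.4132 km/s.
Transfer-orbit speed at r₂: v_p = √[μ(2/r₂ − 1/a_t)] = 3.1285 km/s.
Second burn Δv₂ = |v₂ − v_p| = 0.7153 km/s.
Total Δv = Δv₁ + Δv₂ = 1.173 km/s.

Δv = 1.173 km/s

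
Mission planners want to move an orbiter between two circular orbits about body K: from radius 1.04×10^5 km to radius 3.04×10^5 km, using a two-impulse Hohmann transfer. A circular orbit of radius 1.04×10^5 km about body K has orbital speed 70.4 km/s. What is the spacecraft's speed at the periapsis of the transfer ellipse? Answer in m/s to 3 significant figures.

From the circular-orbit relation v² = μ/r at r = 1.04×10^5 km: μ = v²r = (70.4)² × 1.04×10^5 = 5.15441×10^8 km³/s².
Transfer-ellipse semi-major axis a_t = (r₁ + r₂)/2 = (1.040×10^5 + 3.040×10^5)/2 = 2.040×10^5 km.
At periapsis, r = 1.040×10^5 km.
Vis-viva: v = √[μ(2/r − 1/a_t)] = √[5.15441×10^8 × (2/1.040×10^5 − 1/2.040×10^5)] = 85.94 km/s.

v = 85900 m/s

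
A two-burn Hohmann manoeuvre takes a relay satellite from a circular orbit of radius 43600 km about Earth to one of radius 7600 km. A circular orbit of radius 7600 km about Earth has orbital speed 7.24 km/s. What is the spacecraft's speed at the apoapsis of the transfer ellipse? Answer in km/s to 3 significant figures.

v = 1.65 km/s

From the circular-orbit relation v² = μ/r at r = 7600 km: μ = v²r = (7.24)² × 7600 = 3.98374×10^5 km³/s².
The Hohmann ellipse has a_t = (r₁ + r₂)/2 = 25600 km.
The apoapsis of the transfer ellipse is at r = 43600 km.
From the vis-viva equation, v = √[μ(2/r − 1/a_t)] = 1.647 km/s.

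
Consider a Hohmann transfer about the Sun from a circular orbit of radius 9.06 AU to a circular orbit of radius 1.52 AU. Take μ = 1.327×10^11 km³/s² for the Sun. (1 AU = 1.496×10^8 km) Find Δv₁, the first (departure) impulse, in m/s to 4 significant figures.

In km: r₁ = 9.06 × 1.496×10^8 = 1.355376×10^9 km; r₂ = 1.52 × 1.496×10^8 = 2.27392×10^8 km.
Semi-major axis of the transfer orbit: a_t = (1.355376×10^9 + 2.27392×10^8)/2 = 7.91384×10^8 km.
Circular speed at r = 1.355376×10^9 km: v_c = √(μ/r) = 9.895 km/s.
Transfer-orbit speed at the same r (vis-viva, a = a_t): v_t = √[μ(2/r − 1/a_t)] = 5.304 km/s.
Δv₁ = |v_t − v_c| = |5.304 − 9.895| = 4.591 km/s.

Δv₁ = 4591 m/s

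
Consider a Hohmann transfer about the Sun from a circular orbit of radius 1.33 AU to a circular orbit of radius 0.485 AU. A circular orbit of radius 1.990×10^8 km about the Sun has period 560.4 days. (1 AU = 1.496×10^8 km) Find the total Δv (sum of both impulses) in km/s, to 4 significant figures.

From Kepler's third law T² = 4π²r³/μ at r = 1.990×10^8 km, T = 560.4 days = 560.4 × 86400 s = 4.841856×10^7 s: μ = 4π²r³/T² = 1.32707×10^11 km³/s².
In km: r₁ = 1.33 × 1.496×10^8 = 1.98968×10^8 km; r₂ = 0.485 × 1.496×10^8 = 7.2556×10^7 km.
Semi-major axis of the transfer orbit: a_t = (1.98968×10^8 + 7.2556×10^7)/2 = 1.35762×10^8 km.
Circular speed at r₁: v₁ = √(μ/r₁) = √(1.32707×10^11/1.98968×10^8) = 25.826 km/s.
On the transfer ellipse at r₁, vis-viva gives v_a = √[μ(2/r₁ − 1/a_t)] = 18.880 km/s.
First burn Δv₁ = |v_a − v₁| = 6.946 km/s.
Circular speed at r₂: v₂ = √(μ/r₂) = 42.767 km/s.
Transfer-orbit speed at r₂: v_p = √[μ(2/r₂ − 1/a_t)] = 51.774 km/s.
Second burn Δv₂ = |v₂ − v_p| = 9.007 km/s.
Total Δv = Δv₁ + Δv₂ = 15.95 km/s.

Δv = 15.95 km/s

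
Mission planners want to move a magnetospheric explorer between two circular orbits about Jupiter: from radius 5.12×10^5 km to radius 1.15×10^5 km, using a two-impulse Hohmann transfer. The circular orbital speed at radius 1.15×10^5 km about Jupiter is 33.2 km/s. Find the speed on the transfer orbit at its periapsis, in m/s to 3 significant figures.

v = 42400 m/s

From the circular-orbit relation v² = μ/r at r = 1.15×10^5 km: μ = v²r = (33.2)² × 1.15×10^5 = 1.26758×10^8 km³/s².
The Hohmann ellipse has a_t = (r₁ + r₂)/2 = 3.135×10^5 km.
At periapsis, r = 1.150×10^5 km.
From the vis-viva equation, v = √[μ(2/r − 1/a_t)] = 42.43 km/s.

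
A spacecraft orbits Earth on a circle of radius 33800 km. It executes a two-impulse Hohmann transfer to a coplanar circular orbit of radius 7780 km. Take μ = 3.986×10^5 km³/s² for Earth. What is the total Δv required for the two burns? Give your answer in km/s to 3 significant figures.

Transfer-ellipse semi-major axis a_t = (r₁ + r₂)/2 = (33800 + 7780)/2 = 20790 km.
Circular speed at r₁: v₁ = √(μ/r₁) = √(3.986×10^5/33800) = 3.434 km/s.
On the transfer ellipse at r₁, v² = μ(2/r − 1/a) gives v_a = √[μ(2/r₁ − 1/a_t)] = 2.101 km/s.
First burn Δv₁ = |v_a − v₁| = 1.333 km/s.
At r₂, v₂ = √(μ/r₂) = 7.158 km/s.
Transfer-orbit speed at r₂: v_p = √[μ(2/r₂ − 1/a_t)] = 9.127 km/s.
Second burn Δv₂ = |v₂ − v_p| = 1.969 km/s.
Δv = Δv₁ + Δv₂ = 1.333 + 1.969 = 3.302 km/s.

Δv = 3.30 km/s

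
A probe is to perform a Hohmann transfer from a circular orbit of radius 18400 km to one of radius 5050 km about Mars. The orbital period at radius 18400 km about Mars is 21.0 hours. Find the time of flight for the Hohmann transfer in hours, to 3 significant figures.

From Kepler's third law T² = 4π²r³/μ at r = 18400 km, T = 21.0 hours = 21.0 × 3600 s = 75600 s: μ = 4π²r³/T² = 43029.8 km³/s².
Semi-major axis of the transfer orbit: a_t = (18400 + 5050)/2 = 11725 km.
Half the transfer-orbit period gives t = π√(a_t³/μ) = 19230 s.
Converting: 19230 s ÷ 3600 s/hour = 5.34 hours.

t = 5.34 hours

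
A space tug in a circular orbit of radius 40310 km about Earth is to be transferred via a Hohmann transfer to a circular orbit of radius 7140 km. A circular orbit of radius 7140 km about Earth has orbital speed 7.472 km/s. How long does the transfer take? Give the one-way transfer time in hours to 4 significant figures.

t = 5.051 hours

From the circular-orbit relation v² = μ/r at r = 7140 km: μ = v²r = (7.472)² × 7140 = 3.98632×10^5 km³/s².
The Hohmann ellipse has a_t = (r₁ + r₂)/2 = 23725 km.
By Kepler's third law the transfer-orbit period is T = 2π√(a_t³/μ), so t = T/2 = 18183 s.
Converting: 18183 s ÷ 3600 s/hour = 5.051 hours.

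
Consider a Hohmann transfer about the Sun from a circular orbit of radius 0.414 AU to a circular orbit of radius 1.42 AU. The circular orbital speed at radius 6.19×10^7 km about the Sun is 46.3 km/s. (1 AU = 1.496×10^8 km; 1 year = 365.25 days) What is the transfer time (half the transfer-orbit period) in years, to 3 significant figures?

From the circular-orbit relation v² = μ/r at r = 6.19×10^7 km: μ = v²r = (46.3)² × 6.19×10^7 = 1.32694×10^11 km³/s².
In km: r₁ = 0.414 × 1.496×10^8 = 6.19344×10^7 km; r₂ = 1.42 × 1.496×10^8 = 2.12432×10^8 km.
The Hohmann ellipse has a_t = (r₁ + r₂)/2 = 1.371832×10^8 km.
Half the transfer-orbit period gives t = π√(a_t³/μ) = 1.386×10^7 s.
Converting: 1.386×10^7 s ÷ 3.15576×10^7 s/year (365.25 × 86400) = 0.439 years.

t = 0.439 years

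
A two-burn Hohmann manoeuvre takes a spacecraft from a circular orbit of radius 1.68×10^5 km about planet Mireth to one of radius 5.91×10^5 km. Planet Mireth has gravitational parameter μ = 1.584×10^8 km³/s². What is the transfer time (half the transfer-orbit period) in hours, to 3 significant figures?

Semi-major axis of the transfer orbit: a_t = (1.680×10^5 + 5.910×10^5)/2 = 3.795×10^5 km.
Transfer time t = π√(a_t³/μ) = π√((3.795×10^5)³ / 1.584×10^8) = 58360 s.
Converting: 58360 s ÷ 3600 s/hour = 16.2 hours.

t = 16.2 hours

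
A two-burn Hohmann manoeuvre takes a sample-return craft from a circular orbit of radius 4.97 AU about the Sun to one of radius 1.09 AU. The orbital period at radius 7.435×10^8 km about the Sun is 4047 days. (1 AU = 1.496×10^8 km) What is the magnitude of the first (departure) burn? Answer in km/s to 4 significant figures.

Δv₁ = 5.347 km/s

From Kepler's third law T² = 4π²r³/μ at r = 7.435×10^8 km, T = 4047 days = 4047 × 86400 s = 3.496608×10^8 s: μ = 4π²r³/T² = 1.32712×10^11 km³/s².
In km: r₁ = 4.97 × 1.496×10^8 = 7.43512×10^8 km; r₂ = 1.09 × 1.496×10^8 = 1.63064×10^8 km.
The Hohmann ellipse has a_t = (r₁ + r₂)/2 = 4.53288×10^8 km.
On the circular orbit at r = 7.43512×10^8 km, v_c = √(μ/r) = 13.36 km/s.
Vis-viva on the transfer ellipse at r = 7.43512×10^8 km gives v_t = √[μ(2/r − 1/a_t)] = 8.013 km/s.
Δv₁ = |v_t − v_c| = |8.013 − 13.36| = 5.347 km/s.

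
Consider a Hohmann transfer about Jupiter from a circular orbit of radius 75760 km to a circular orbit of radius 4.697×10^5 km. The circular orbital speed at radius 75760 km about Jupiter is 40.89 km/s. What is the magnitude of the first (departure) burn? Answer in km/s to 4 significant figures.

From the circular-orbit relation v² = μ/r at r = 75760 km: μ = v²r = (40.89)² × 75760 = 1.26670×10^8 km³/s².
Transfer-ellipse semi-major axis a_t = (r₁ + r₂)/2 = (75760 + 4.697×10^5)/2 = 2.7273×10^5 km.
Circular speed at r = 75760 km: v_c = √(μ/r) = 40.89 km/s.
Vis-viva on the transfer ellipse at r = 75760 km gives v_t = √[μ(2/r − 1/a_t)] = 53.66 km/s.
Δv₁ = |v_t − v_c| = |53.66 − 40.89| = 12.77 km/s.

Δv₁ = 12.77 km/s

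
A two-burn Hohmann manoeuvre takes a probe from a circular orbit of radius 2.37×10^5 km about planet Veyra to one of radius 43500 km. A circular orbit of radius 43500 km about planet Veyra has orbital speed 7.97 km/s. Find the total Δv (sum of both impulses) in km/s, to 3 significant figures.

From the circular-orbit relation v² = μ/r at r = 43500 km: μ = v²r = (7.97)² × 43500 = 2.76316×10^6 km³/s².
The Hohmann ellipse has a_t = (r₁ + r₂)/2 = 1.4025×10^5 km.
Circular speed at r₁: v₁ = √(μ/r₁) = √(2.76316×10^6/2.370×10^5) = 3.4145 km/s.
On the transfer ellipse at r₁, v² = μ(2/r − 1/a) gives v_a = √[μ(2/r₁ − 1/a_t)] = 1.9016 km/s.
First burn Δv₁ = |v_a − v₁| = 1.5129 km/s.
Circular speed at r₂: v₂ = √(μ/r₂) = 7.97000 km/s.
Transfer-orbit speed at r₂: v_p = √[μ(2/r₂ − 1/a_t)] = 10.3605 km/s.
Second burn Δv₂ = |v₂ − v_p| = 2.3905 km/s.
Total Δv = Δv₁ + Δv₂ = 3.903 km/s.

Δv = 3.90 km/s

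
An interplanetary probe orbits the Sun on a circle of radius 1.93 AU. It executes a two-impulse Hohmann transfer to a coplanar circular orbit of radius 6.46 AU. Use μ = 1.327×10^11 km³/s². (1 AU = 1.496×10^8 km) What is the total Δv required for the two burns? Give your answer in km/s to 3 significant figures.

In km: r₁ = 1.93 × 1.496×10^8 = 2.88728×10^8 km; r₂ = 6.46 × 1.496×10^8 = 9.66416×10^8 km.
Semi-major axis of the transfer orbit: a_t = (2.88728×10^8 + 9.66416×10^8)/2 = 6.27572×10^8 km.
At r₁ the circular-orbit speed is v₁ = √(μ/r₁) = 21.4383 km/s.
Transfer-orbit speed at r₁ (vis-viva equation): v_p = √[μ(2/r₁ − 1/a_t)] = 26.6037 km/s.
First burn Δv₁ = |v_p − v₁| = 5.165 km/s.
At r₂, v₂ = √(μ/r₂) = 11.718 km/s.
Transfer-orbit speed at r₂: v_a = √[μ(2/r₂ − 1/a_t)] = 7.9482 km/s.
Second burn Δv₂ = |v₂ − v_a| = 3.770 km/s.
Total Δv = Δv₁ + Δv₂ = 8.935 km/s.

Δv = 8.94 km/s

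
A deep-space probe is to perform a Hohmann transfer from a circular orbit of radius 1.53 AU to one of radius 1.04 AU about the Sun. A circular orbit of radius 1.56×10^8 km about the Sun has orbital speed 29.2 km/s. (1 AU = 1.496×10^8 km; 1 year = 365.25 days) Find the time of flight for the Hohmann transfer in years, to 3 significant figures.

t = 0.728 years

From the circular-orbit relation v² = μ/r at r = 1.56×10^8 km: μ = v²r = (29.2)² × 1.56×10^8 = 1.33012×10^11 km³/s².
In km: r₁ = 1.53 × 1.496×10^8 = 2.28888×10^8 km; r₂ = 1.04 × 1.496×10^8 = 1.55584×10^8 km.
Semi-major axis of the transfer orbit: a_t = (2.28888×10^8 + 1.55584×10^8)/2 = 1.92236×10^8 km.
Transfer time t = π√(a_t³/μ) = π√((1.92236×10^8)³ / 1.33012×10^11) = 2.296×10^7 s.
Converting: 2.296×10^7 s ÷ 3.15576×10^7 s/year (365.25 × 86400) = 0.728 years.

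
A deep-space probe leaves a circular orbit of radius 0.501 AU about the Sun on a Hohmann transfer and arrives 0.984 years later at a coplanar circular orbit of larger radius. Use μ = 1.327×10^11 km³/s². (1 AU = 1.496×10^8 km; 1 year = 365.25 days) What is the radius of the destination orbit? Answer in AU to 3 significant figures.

In km: r₁ = 0.501 × 1.496×10^8 = 7.49496×10^7 km.
Transfer time t = 0.984 years × 365.25 × 86400 s = 3.10526784×10^7 s, and t = π√(a_t³/μ).
So a_t = (μ t²/π²)^(1/3) = (1.327×10^11 × (3.10526784×10^7)² / π²)^(1/3) = 2.3492×10^8 km.
Since a_t = (r₁ + r₂)/2, r₂ = 2a_t − r₁ = 2×2.3492×10^8 − 7.49496×10^7 = 3.948904×10^8 km.
In AU: r₂ = 3.948904×10^8 / 1.496×10^8 = 2.64 AU.

r₂ = 2.64 AU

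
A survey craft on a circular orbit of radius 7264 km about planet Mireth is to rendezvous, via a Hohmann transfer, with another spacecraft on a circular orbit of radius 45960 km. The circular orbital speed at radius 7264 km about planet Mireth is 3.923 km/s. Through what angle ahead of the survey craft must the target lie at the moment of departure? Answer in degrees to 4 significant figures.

φ = 100.7°

From the circular-orbit relation v² = μ/r at r = 7264 km: μ = v²r = (3.923)² × 7264 = 1.11792×10^5 km³/s².
The Hohmann ellipse has a_t = (r₁ + r₂)/2 = 26612 km.
The half-period of the transfer ellipse is t = π√(a_t³/μ) = 40791 s.
Target angular speed ω₂ = √(μ/r₂³) = 3.3934×10^-5 rad/s.
Angle swept by the target during transfer: ω₂·t = 1.3842 rad = 79.31°.
Arrival is 180° from departure on the ellipse, so φ = 180° − 79.31° = 100.7°.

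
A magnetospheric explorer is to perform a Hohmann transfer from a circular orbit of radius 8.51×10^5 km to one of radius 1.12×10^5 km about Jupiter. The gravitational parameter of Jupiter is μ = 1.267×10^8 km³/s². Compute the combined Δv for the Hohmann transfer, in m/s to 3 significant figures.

The Hohmann ellipse has a_t = (r₁ + r₂)/2 = 4.815×10^5 km.
Circular speed at r₁: v₁ = √(μ/r₁) = √(1.267×10^8/8.510×10^5) = 12.202 km/s.
On the transfer ellipse at r₁, v² = μ(2/r − 1/a) gives v_a = √[μ(2/r₁ − 1/a_t)] = 5.8848 km/s.
First burn Δv₁ = |v_a − v₁| = 6.317 km/s.
Circular speed at r₂: v₂ = √(μ/r₂) = 33.63 km/s.
Transfer-orbit speed at r₂: v_p = √[μ(2/r₂ − 1/a_t)] = 44.71 km/s.
Second burn Δv₂ = |v₂ − v_p| = 11.08 km/s.
Δv = Δv₁ + Δv₂ = 6.317 + 11.08 = 17.40 km/s.

Δv = 17400 m/s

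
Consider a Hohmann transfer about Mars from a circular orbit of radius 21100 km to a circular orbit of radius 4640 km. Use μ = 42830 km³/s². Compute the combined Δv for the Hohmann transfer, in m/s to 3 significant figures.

Δv = 1420 m/s

Transfer-ellipse semi-major axis a_t = (r₁ + r₂)/2 = (21100 + 4640)/2 = 12870 km.
Circular speed at r₁: v₁ = √(μ/r₁) = √(42830/21100) = 1.42473 km/s.
Transfer-orbit speed at r₁ (v² = μ(2/r − 1/a)): v_a = √[μ(2/r₁ − 1/a_t)] = 0.855466 km/s.
First burn Δv₁ = |v_a − v₁| = 0.5693 km/s.
At r₂, v₂ = √(μ/r₂) = 3.038 km/s.
Transfer-orbit speed at r₂: v_p = √[μ(2/r₂ − 1/a_t)] = 3.890 km/s.
Second burn Δv₂ = |v₂ − v_p| = 0.8520 km/s.
Δv = Δv₁ + Δv₂ = 0.5693 + 0.8520 = 1.421 km/s.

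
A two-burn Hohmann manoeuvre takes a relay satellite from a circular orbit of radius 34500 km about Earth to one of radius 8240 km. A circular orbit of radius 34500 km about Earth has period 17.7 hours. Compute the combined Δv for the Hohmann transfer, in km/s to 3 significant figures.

From Kepler's third law T² = 4π²r³/μ at r = 34500 km, T = 17.7 hours = 17.7 × 3600 s = 63720 s: μ = 4π²r³/T² = 3.99269×10^5 km³/s².
Semi-major axis of the transfer orbit: a_t = (34500 + 8240)/2 = 21370 km.
At r₁ the circular-orbit speed is v₁ = √(μ/r₁) = 3.40191 km/s.
Transfer-orbit speed at r₁ (vis-viva equation): v_a = √[μ(2/r₁ − 1/a_t)] = 2.11244 km/s.
First burn Δv₁ = |v_a − v₁| = 1.289 km/s.
Circular speed at r₂: v₂ = √(μ/r₂) = 6.961 km/s.
Transfer-orbit speed at r₂: v_p = √[μ(2/r₂ − 1/a_t)] = 8.845 km/s.
Second burn Δv₂ = |v₂ − v_p| = 1.884 km/s.
Total Δv = Δv₁ + Δv₂ = 3.173 km/s.

Δv = 3.17 km/s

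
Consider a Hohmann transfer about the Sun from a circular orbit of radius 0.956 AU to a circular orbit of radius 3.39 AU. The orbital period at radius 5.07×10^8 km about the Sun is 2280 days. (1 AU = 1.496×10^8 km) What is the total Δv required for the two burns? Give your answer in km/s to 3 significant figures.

From Kepler's third law T² = 4π²r³/μ at r = 5.07×10^8 km, T = 2280 days = 2280 × 86400 s = 1.96992×10^8 s: μ = 4π²r³/T² = 1.32583×10^11 km³/s².
In km: r₁ = 0.956 × 1.496×10^8 = 1.430176×10^8 km; r₂ = 3.39 × 1.496×10^8 = 5.07144×10^8 km.
Transfer-ellipse semi-major axis a_t = (r₁ + r₂)/2 = (1.430176×10^8 + 5.07144×10^8)/2 = 3.250808×10^8 km.
Circular speed at r₁: v₁ = √(μ/r₁) = √(1.32583×10^11/1.430176×10^8) = 30.447 km/s.
On the transfer ellipse at r₁, vis-viva equation gives v_p = √[μ(2/r₁ − 1/a_t)] = 38.029 km/s.
First burn Δv₁ = |v_p − v₁| = 7.582 km/s.
Circular speed at r₂: v₂ = √(μ/r₂) = 16.1688 km/s.
Transfer-orbit speed at r₂: v_a = √[μ(2/r₂ − 1/a_t)] = 10.7245 km/s.
Second burn Δv₂ = |v₂ − v_a| = 5.444 km/s.
Total Δv = Δv₁ + Δv₂ = 13.03 km/s.

Δv = 13.0 km/s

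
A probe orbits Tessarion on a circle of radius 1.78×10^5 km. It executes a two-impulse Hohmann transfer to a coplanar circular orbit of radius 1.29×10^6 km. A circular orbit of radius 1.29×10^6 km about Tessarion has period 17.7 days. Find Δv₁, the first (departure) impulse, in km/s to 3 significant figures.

From Kepler's third law T² = 4π²r³/μ at r = 1.29×10^6 km, T = 17.7 days = 17.7 × 86400 s = 1.52928×10^6 s: μ = 4π²r³/T² = 3.62372×10^7 km³/s².
The Hohmann ellipse has a_t = (r₁ + r₂)/2 = 7.340×10^5 km.
Circular speed at r = 1.780×10^5 km: v_c = √(μ/r) = 14.268 km/s.
Vis-viva on the transfer ellipse at r = 1.780×10^5 km gives v_t = √[μ(2/r − 1/a_t)] = 18.915 km/s.
Δv₁ = |v_t − v_c| = |18.915 − 14.268| = 4.647 km/s.

Δv₁ = 4.65 km/s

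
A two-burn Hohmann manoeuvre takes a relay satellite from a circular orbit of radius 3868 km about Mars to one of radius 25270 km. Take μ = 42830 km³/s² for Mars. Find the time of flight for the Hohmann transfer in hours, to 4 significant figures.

The Hohmann ellipse has a_t = (r₁ + r₂)/2 = 14569 km.
By Kepler's third law the transfer-orbit period is T = 2π√(a_t³/μ), so t = T/2 = 26694 s.
Converting: 26694 s ÷ 3600 s/hour = 7.415 hours.

t = 7.415 hours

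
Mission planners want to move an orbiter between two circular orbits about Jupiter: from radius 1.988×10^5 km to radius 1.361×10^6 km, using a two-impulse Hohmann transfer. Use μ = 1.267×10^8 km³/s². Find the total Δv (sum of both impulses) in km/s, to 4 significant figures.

Transfer-ellipse semi-major axis a_t = (r₁ + r₂)/2 = (1.988×10^5 + 1.361×10^6)/2 = 7.799×10^5 km.
Circular speed at r₁: v₁ = √(μ/r₁) = √(1.267×10^8/1.988×10^5) = 25.2453 km/s.
Transfer-orbit speed at r₁ (vis-viva): v_p = √[μ(2/r₁ − 1/a_t)] = 33.3495 km/s.
First burn Δv₁ = |v_p − v₁| = 8.104 km/s.
Circular speed at r₂: v₂ = √(μ/r₂) = 9.648 km/s.
Transfer-orbit speed at r₂: v_a = √[μ(2/r₂ − 1/a_t)] = 4.871 km/s.
Second burn Δv₂ = |v₂ − v_a| = 4.777 km/s.
Δv = Δv₁ + Δv₂ = 8.104 + 4.777 = 12.88 km/s.

Δv = 12.88 km/s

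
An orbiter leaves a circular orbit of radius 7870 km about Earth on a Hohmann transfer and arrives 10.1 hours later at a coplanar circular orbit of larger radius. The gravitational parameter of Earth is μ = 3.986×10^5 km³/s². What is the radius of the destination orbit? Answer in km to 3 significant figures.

Transfer time t = 10.1 hours = 36360 s, and t = π√(a_t³/μ).
So a_t = (μ t²/π²)^(1/3) = (3.986×10^5 × (36360)² / π²)^(1/3) = 37656 km.
Since a_t = (r₁ + r₂)/2, r₂ = 2a_t − r₁ = 2×37656 − 7870 = 67442 km.

r₂ = 67400 km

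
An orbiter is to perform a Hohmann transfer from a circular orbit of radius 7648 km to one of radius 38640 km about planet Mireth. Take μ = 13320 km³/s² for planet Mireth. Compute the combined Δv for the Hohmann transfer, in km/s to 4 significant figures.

Δv = 0.6351 km/s

Semi-major axis of the transfer orbit: a_t = (7648 + 38640)/2 = 23144 km.
At r₁ the circular-orbit speed is v₁ = √(μ/r₁) = 1.3197 km/s.
On the transfer ellipse at r₁, vis-viva gives v_p = √[μ(2/r₁ − 1/a_t)] = 1.7052 km/s.
First burn Δv₁ = |v_p − v₁| = 0.3855 km/s.
At r₂, v₂ = √(μ/r₂) = 0.5871 km/s.
Transfer-orbit speed at r₂: v_a = √[μ(2/r₂ − 1/a_t)] = 0.3375 km/s.
Second burn Δv₂ = |v₂ − v_a| = 0.2496 km/s.
Total Δv = Δv₁ + Δv₂ = 0.6351 km/s.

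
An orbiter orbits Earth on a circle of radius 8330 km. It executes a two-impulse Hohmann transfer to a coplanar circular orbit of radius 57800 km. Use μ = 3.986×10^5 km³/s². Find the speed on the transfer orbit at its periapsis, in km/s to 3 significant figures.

v = 9.15 km/s

Transfer-ellipse semi-major axis a_t = (r₁ + r₂)/2 = (8330 + 57800)/2 = 33065 km.
The periapsis of the transfer ellipse is at r = 8330 km.
Applying v² = μ(2/r − 1/a_t): v = 9.146 km/s.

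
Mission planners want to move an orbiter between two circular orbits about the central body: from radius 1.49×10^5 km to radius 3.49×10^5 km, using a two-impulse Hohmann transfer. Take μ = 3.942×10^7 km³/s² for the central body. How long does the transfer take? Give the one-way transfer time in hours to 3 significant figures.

Transfer-ellipse semi-major axis a_t = (r₁ + r₂)/2 = (1.490×10^5 + 3.490×10^5)/2 = 2.490×10^5 km.
By Kepler's third law the transfer-orbit period is T = 2π√(a_t³/μ), so t = T/2 = 62170 s.
Converting: 62170 s ÷ 3600 s/hour = 17.3 hours.

t = 17.3 hours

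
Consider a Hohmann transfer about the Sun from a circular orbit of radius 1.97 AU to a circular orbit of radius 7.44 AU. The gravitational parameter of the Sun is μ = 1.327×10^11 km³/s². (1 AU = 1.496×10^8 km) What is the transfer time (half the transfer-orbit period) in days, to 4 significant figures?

In km: r₁ = 1.97 × 1.496×10^8 = 2.94712×10^8 km; r₂ = 7.44 × 1.496×10^8 = 1.113024×10^9 km.
The Hohmann ellipse has a_t = (r₁ + r₂)/2 = 7.03868×10^8 km.
By Kepler's third law the transfer-orbit period is T = 2π√(a_t³/μ), so t = T/2 = 1.6105×10^8 s.
Converting: 1.6105×10^8 s ÷ 86400 s/day = 1864 days.

t = 1864 days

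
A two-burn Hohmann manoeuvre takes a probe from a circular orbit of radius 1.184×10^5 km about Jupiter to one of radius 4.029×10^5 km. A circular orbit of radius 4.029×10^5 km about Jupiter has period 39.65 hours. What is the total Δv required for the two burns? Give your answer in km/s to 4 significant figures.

Δv = 13.74 km/s

From Kepler's third law T² = 4π²r³/μ at r = 4.029×10^5 km, T = 39.65 hours = 39.65 × 3600 s = 1.4274×10^5 s: μ = 4π²r³/T² = 1.26724×10^8 km³/s².
The Hohmann ellipse has a_t = (r₁ + r₂)/2 = 2.6065×10^5 km.
Circular speed at r₁: v₁ = √(μ/r₁) = √(1.26724×10^8/1.184×10^5) = 32.716 km/s.
Transfer-orbit speed at r₁ (v² = μ(2/r − 1/a)): v_p = √[μ(2/r₁ − 1/a_t)] = 40.675 km/s.
First burn Δv₁ = |v_p − v₁| = 7.959 km/s.
Circular speed at r₂: v₂ = √(μ/r₂) = 17.735 km/s.
Transfer-orbit speed at r₂: v_a = √[μ(2/r₂ − 1/a_t)] = 11.953 km/s.
Second burn Δv₂ = |v₂ − v_a| = 5.782 km/s.
Δv = Δv₁ + Δv₂ = 7.959 + 5.782 = 13.74 km/s.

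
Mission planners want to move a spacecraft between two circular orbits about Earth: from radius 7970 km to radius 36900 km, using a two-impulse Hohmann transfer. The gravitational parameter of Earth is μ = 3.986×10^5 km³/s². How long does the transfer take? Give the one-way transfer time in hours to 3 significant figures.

Semi-major axis of the transfer orbit: a_t = (7970 + 36900)/2 = 22435 km.
By Kepler's third law the transfer-orbit period is T = 2π√(a_t³/μ), so t = T/2 = 16720 s.
Converting: 16720 s ÷ 3600 s/hour = 4.64 hours.

t = 4.64 hours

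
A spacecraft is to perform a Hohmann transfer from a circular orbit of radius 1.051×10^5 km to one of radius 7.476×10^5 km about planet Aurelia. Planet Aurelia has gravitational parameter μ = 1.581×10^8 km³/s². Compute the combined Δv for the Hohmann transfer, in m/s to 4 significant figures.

Δv = 19900 m/s

Semi-major axis of the transfer orbit: a_t = (1.051×10^5 + 7.476×10^5)/2 = 4.2635×10^5 km.
Circular speed at r₁: v₁ = √(μ/r₁) = √(1.581×10^8/1.051×10^5) = 38.785 km/s.
Transfer-orbit speed at r₁ (vis-viva equation): v_p = √[μ(2/r₁ − 1/a_t)] = 51.359 km/s.
First burn Δv₁ = |v_p − v₁| = 12.574 km/s.
At r₂, v₂ = √(μ/r₂) = 14.5422 km/s.
Transfer-orbit speed at r₂: v_a = √[μ(2/r₂ − 1/a_t)] = 7.22020 km/s.
Second burn Δv₂ = |v₂ − v_a| = 7.3220 km/s.
Total Δv = Δv₁ + Δv₂ = 19.90 km/s.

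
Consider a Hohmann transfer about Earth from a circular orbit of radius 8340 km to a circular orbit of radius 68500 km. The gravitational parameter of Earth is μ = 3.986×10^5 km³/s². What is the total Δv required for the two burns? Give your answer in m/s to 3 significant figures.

Δv = 3610 m/s

Transfer-ellipse semi-major axis a_t = (r₁ + r₂)/2 = (8340 + 68500)/2 = 38420 km.
At r₁ the circular-orbit speed is v₁ = √(μ/r₁) = 6.913 km/s.
Transfer-orbit speed at r₁ (v² = μ(2/r − 1/a)): v_p = √[μ(2/r₁ − 1/a_t)] = 9.231 km/s.
First burn Δv₁ = |v_p − v₁| = 2.318 km/s.
Circular speed at r₂: v₂ = √(μ/r₂) = 2.412 km/s.
Transfer-orbit speed at r₂: v_a = √[μ(2/r₂ − 1/a_t)] = 1.124 km/s.
Second burn Δv₂ = |v₂ − v_a| = 1.288 km/s.
Total Δv = Δv₁ + Δv₂ = 3.606 km/s.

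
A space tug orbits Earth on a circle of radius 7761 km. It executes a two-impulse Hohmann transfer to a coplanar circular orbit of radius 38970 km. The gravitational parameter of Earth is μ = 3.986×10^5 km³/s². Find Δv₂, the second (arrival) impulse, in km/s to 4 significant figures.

Semi-major axis of the transfer orbit: a_t = (7761 + 38970)/2 = 23365.5 km.
On the circular orbit at r = 38970 km, v_c = √(μ/r) = 3.198 km/s.
Vis-viva on the transfer ellipse at r = 38970 km gives v_t = √[μ(2/r − 1/a_t)] = 1.843 km/s.
Δv₂ = |v_t − v_c| = |1.843 − 3.198| = 1.355 km/s.

Δv₂ = 1.355 km/s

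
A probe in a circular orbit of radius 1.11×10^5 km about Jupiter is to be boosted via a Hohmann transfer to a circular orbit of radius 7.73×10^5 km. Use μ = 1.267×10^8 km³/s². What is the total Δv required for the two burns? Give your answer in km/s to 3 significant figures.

Transfer-ellipse semi-major axis a_t = (r₁ + r₂)/2 = (1.110×10^5 + 7.730×10^5)/2 = 4.420×10^5 km.
Circular speed at r₁: v₁ = √(μ/r₁) = √(1.267×10^8/1.110×10^5) = 33.79 km/s.
On the transfer ellipse at r₁, v² = μ(2/r − 1/a) gives v_p = √[μ(2/r₁ − 1/a_t)] = 44.68 km/s.
First burn Δv₁ = |v_p − v₁| = 10.89 km/s.
Circular speed at r₂: v₂ = √(μ/r₂) = 12.803 km/s.
Transfer-orbit speed at r₂: v_a = √[μ(2/r₂ − 1/a_t)] = 6.4158 km/s.
Second burn Δv₂ = |v₂ − v_a| = 6.387 km/s.
Δv = Δv₁ + Δv₂ = 10.89 + 6.387 = 17.28 km/s.

Δv = 17.3 km/s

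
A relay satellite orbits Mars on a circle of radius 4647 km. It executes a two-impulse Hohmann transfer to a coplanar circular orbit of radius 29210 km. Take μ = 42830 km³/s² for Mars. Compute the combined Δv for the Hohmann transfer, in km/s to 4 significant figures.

Transfer-ellipse semi-major axis a_t = (r₁ + r₂)/2 = (4647 + 29210)/2 = 16928.5 km.
Circular speed at r₁: v₁ = √(μ/r₁) = √(42830/4647) = 3.036 km/s.
On the transfer ellipse at r₁, vis-viva gives v_p = √[μ(2/r₁ − 1/a_t)] = 3.988 km/s.
First burn Δv₁ = |v_p − v₁| = 0.95200 km/s.
Circular speed at r₂: v₂ = √(μ/r₂) = 1.2109 km/s.
Transfer-orbit speed at r₂: v_a = √[μ(2/r₂ − 1/a_t)] = 0.63443 km/s.
Second burn Δv₂ = |v₂ − v_a| = 0.57647 km/s.
Total Δv = Δv₁ + Δv₂ = 1.528 km/s.

Δv = 1.528 km/s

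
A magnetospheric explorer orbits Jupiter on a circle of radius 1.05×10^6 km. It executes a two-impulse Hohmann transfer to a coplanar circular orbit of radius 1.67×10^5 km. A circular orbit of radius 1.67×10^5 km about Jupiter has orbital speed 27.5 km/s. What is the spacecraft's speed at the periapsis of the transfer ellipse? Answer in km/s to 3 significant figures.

v = 36.1 km/s

From the circular-orbit relation v² = μ/r at r = 1.67×10^5 km: μ = v²r = (27.5)² × 1.67×10^5 = 1.26294×10^8 km³/s².
Semi-major axis of the transfer orbit: a_t = (1.050×10^6 + 1.670×10^5)/2 = 6.085×10^5 km.
The periapsis of the transfer ellipse is at r = 1.670×10^5 km.
From the vis-viva equation, v = √[μ(2/r − 1/a_t)] = 36.12 km/s.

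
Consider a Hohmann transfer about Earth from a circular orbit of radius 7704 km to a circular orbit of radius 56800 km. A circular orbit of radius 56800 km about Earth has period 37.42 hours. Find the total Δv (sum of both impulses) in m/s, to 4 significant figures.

Δv = 3707 m/s

From Kepler's third law T² = 4π²r³/μ at r = 56800 km, T = 37.42 hours = 37.42 × 3600 s = 1.34712×10^5 s: μ = 4π²r³/T² = 3.98650×10^5 km³/s².
Semi-major axis of the transfer orbit: a_t = (7704 + 56800)/2 = 32252 km.
Circular speed at r₁: v₁ = √(μ/r₁) = √(3.98650×10^5/7704) = 7.193 km/s.
On the transfer ellipse at r₁, vis-viva gives v_p = √[μ(2/r₁ − 1/a_t)] = 9.546 km/s.
First burn Δv₁ = |v_p − v₁| = 2.353 km/s.
At r₂, v₂ = √(μ/r₂) = 2.649 km/s.
Transfer-orbit speed at r₂: v_a = √[μ(2/r₂ − 1/a_t)] = 1.295 km/s.
Second burn Δv₂ = |v₂ − v_a| = 1.354 km/s.
Δv = Δv₁ + Δv₂ = 2.353 + 1.354 = 3.707 km/s.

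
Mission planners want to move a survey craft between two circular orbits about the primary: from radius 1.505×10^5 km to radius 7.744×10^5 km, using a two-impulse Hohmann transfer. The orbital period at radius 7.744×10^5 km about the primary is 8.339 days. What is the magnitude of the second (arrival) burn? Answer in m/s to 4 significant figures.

Δv₂ = 2901 m/s

From Kepler's third law T² = 4π²r³/μ at r = 7.744×10^5 km, T = 8.339 days = 8.339 × 86400 s = 7.204896×10^5 s: μ = 4π²r³/T² = 3.53183×10^7 km³/s².
The Hohmann ellipse has a_t = (r₁ + r₂)/2 = 4.6245×10^5 km.
On the circular orbit at r = 7.744×10^5 km, v_c = √(μ/r) = 6.7533 km/s.
Vis-viva on the transfer ellipse at r = 7.744×10^5 km gives v_t = √[μ(2/r − 1/a_t)] = 3.8526 km/s.
Δv₂ = |v_t − v_c| = |3.8526 − 6.7533| = 2.901 km/s.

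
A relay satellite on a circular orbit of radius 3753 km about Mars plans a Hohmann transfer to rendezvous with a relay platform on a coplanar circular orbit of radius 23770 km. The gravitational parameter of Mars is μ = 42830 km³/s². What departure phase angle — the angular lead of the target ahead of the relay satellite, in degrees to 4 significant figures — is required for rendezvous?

Transfer-ellipse semi-major axis a_t = (r₁ + r₂)/2 = (3753 + 23770)/2 = 13761.5 km.
The half-period of the transfer ellipse is t = π√(a_t³/μ) = 24506 s.
Target angular speed ω₂ = √(μ/r₂³) = 5.6472×10^-5 rad/s.
Angle swept by the target during transfer: ω₂·t = 1.3839 rad = 79.29°.
Arrival is 180° from departure on the ellipse, so φ = 180° − 79.29° = 100.7°.

φ = 100.7°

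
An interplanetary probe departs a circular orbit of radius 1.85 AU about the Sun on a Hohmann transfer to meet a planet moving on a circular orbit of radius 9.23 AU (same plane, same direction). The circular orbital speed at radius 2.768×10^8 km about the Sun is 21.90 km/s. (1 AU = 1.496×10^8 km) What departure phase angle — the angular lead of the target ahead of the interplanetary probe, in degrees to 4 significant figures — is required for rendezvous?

φ = 96.30°

From the circular-orbit relation v² = μ/r at r = 2.768×10^8 km: μ = v²r = (21.90)² × 2.768×10^8 = 1.32756×10^11 km³/s².
In km: r₁ = 1.85 × 1.496×10^8 = 2.7676×10^8 km; r₂ = 9.23 × 1.496×10^8 = 1.380808×10^9 km.
Semi-major axis of the transfer orbit: a_t = (2.7676×10^8 + 1.380808×10^9)/2 = 8.28784×10^8 km.
Transfer time t = π√(a_t³/μ) = 2.05724×10^8 s.
Target angular speed ω₂ = √(μ/r₂³) = 7.10113×10^-9 rad/s.
Angle swept by the target during transfer: ω₂·t = 1.4609 rad = 83.70°.
The interplanetary probe traverses 180° on the transfer ellipse, so the target must lead by 180° − 83.70° = 96.30°.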